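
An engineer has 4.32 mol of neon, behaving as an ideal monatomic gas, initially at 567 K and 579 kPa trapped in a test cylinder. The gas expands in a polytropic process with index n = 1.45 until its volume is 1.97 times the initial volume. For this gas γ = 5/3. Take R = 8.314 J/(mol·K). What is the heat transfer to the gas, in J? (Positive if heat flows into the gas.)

3870 J

V₁ = nRT₁/P₁ = 4.32×8.314×567/579 = 35.2 L.
Polytropic n=1.45: T₂ = T₁(V₁/V₂)^(n−1) = 567×(0.508)^0.45 = 418 K; P₂ = P₁(V₁/V₂)^n = 217 kPa.
W = (P₁V₁−P₂V₂)/(n−1) = (579×35.2−217×69.3)/0.45 = 11900 J.
ΔU = nCvΔT = 4.32×12.5×(418−567) = -8030 J.
Q = ΔU + W = 3870 J.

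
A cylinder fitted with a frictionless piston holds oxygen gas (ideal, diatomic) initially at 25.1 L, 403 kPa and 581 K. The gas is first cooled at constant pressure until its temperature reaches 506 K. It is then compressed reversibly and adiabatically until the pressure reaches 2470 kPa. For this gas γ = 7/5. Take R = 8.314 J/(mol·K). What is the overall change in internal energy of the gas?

11700 J

n = P₁V₁/(RT₁) = 403×25.1/(8.314×581) = 2.09 mol.
Step 1 — Isobaric: P stays 403 kPa; V/T = const ⇒ T₂ = 506 K, V₂ = 21.9 L.
W = PΔV = 403×(21.9−25.1) kPa·L = -1310 J.
ΔU = nCvΔT = 2.09×20.8×(506−581) = -3260 J.
Q = ΔU + W = nCpΔT = -4570 J.
State after step 1: P = 403 kPa, V = 21.9 L, T = 506 K.
Step 2 — Adiabatic: T₂/T₁ = (P₂/P₁)^((γ−1)/γ) ⇒ T₂ = 506×(6.13)^0.286 = 849 K; V₂ = 5.99 L.
ΔU = nCvΔT = 2.09×20.8×(849−506) = 14900 J.
Q = 0 for an adiabatic process, so W = −ΔU = -14900 J.
Net over both steps: W = -16300 J, Q = -4570 J, ΔU = 11700 J.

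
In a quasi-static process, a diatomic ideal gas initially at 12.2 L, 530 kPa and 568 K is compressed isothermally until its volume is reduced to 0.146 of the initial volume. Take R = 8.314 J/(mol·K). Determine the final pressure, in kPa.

3630 kPa

Isothermal: T stays 568 K; PV = const ⇒ V₂ = 1.78 L, P₂ = 3630 kPa.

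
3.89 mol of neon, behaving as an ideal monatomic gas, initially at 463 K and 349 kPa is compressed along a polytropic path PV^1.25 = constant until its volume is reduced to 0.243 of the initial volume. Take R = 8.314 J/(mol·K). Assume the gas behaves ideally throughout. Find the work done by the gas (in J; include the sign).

-25400 J

V₁ = nRT₁/P₁ = 3.89×8.314×463/349 = 42.9 L.
Polytropic n=1.25: T₂ = T₁(V₁/V₂)^(n−1) = 463×(4.12)^0.25 = 659 K; P₂ = P₁(V₁/V₂)^n = 2050 kPa.
W = (P₁V₁−P₂V₂)/(n−1) = (349×42.9−2050×10.4)/0.25 = -25400 J.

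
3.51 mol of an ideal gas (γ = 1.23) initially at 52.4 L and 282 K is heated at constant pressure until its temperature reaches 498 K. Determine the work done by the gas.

6300 J

P₁ = nRT₁/V₁ = 3.51×8.314×282/52.4 = 157 kPa.
Isobaric: P stays 157 kPa; V/T = const ⇒ T₂ = 498 K, V₂ = 92.5 L.
W = PΔV = 157×(92.5−52.4) kPa·L = 6300 J.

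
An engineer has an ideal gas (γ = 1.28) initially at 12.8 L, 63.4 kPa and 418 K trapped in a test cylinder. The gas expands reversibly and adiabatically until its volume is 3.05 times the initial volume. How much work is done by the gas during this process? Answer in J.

777 J

n = P₁V₁/(RT₁) = 63.4×12.8/(8.314×418) = 0.234 mol.
Adiabatic: TV^(γ−1) = const ⇒ T₂ = 418×(0.328)^0.280 = 306 K; PV^γ = const ⇒ P₂ = 15.2 kPa.
ΔU = nCvΔT = 0.234×29.7×(306−418) = -777 J.
Q = 0 for an adiabatic process, so W = −ΔU = 777 J.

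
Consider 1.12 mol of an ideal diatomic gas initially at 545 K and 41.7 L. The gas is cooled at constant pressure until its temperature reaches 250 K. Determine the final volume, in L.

19.1 L

P₁ = nRT₁/V₁ = 1.12×8.314×545/41.7 = 122 kPa.
Isobaric: P stays 122 kPa; V/T = const ⇒ T₂ = 250 K, V₂ = 19.1 L.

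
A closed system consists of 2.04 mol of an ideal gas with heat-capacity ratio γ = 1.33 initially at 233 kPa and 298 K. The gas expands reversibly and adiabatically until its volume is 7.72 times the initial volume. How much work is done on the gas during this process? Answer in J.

-7510 J

V₁ = nRT₁/P₁ = 2.04×8.314×298/233 = 21.7 L.
Adiabatic: TV^(γ−1) = const ⇒ T₂ = 298×(0.130)^0.330 = 152 K; PV^γ = const ⇒ P₂ = 15.4 kPa.
ΔU = nCvΔT = 2.04×25.2×(152−298) = -7510 J.
Q = 0 for an adiabatic process, so W = −ΔU = 7510 J.
Work done on the gas = −W_by = -7510 J.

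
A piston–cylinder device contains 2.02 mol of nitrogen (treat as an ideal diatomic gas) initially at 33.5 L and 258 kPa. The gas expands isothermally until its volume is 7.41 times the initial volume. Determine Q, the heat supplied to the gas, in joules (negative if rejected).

17300 J

T₁ = P₁V₁/(nR) = 258×33.5/(2.02×8.314) = 515 K.
Isothermal: T stays 515 K; PV = const ⇒ V₂ = 248 L, P₂ = 34.8 kPa.
ΔU = 0 (ideal gas, T constant).
W = nRT ln(V₂/V₁) = 2.02×8.314×515×ln(7.41) = 17300 J.
Q = ΔU + W = 17300 J.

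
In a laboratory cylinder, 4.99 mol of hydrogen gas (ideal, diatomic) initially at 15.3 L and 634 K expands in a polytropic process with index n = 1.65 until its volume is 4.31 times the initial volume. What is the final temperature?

P₁ = nRT₁/V₁ = 4.99×8.314×634/15.3 = 1720 kPa.
Polytropic n=1.65: T₂ = T₁(V₁/V₂)^(n−1) = 634×(0.232)^0.65 = 245 K; P₂ = P₁(V₁/V₂)^n = 154 kPa.

245 K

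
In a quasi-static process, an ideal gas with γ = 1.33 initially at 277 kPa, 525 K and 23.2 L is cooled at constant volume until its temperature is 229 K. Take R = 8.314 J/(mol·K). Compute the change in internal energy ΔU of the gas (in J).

-11000 J

n = P₁V₁/(RT₁) = 277×23.2/(8.314×525) = 1.47 mol.
Isochoric: V stays 23.2 L; P/T = const ⇒ T₂ = 229 K, P₂ = 121 kPa.
For an ideal gas ΔU = nCvΔT with Cv = R/(γ−1) = 25.2 J/(mol·K).
ΔU = 1.47×25.2×(229−525) = -11000 J.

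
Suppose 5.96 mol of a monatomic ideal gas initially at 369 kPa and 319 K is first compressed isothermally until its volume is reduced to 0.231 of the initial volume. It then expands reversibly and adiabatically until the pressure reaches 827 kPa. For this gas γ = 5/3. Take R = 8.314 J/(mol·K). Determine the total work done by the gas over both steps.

V₁ = nRT₁/P₁ = 5.96×8.314×319/369 = 42.8 L.
Step 1 — Isothermal: T stays 319 K; PV = const ⇒ V₂ = 9.90 L, P₂ = 1600 kPa.
ΔU = 0 (ideal gas, T constant).
W = nRT ln(V₂/V₁) = 5.96×8.314×319×ln(0.231) = -23200 J.
Q = ΔU + W = -23200 J.
State after step 1: P = 1600 kPa, V = 9.90 L, T = 319 K.
Step 2 — Adiabatic: T₂/T₁ = (P₂/P₁)^((γ−1)/γ) ⇒ T₂ = 319×(0.518)^0.400 = 245 K; V₂ = 14.7 L.
ΔU = nCvΔT = 5.96×12.5×(245−319) = -5490 J.
Q = 0 for an adiabatic process, so W = −ΔU = 5490 J.
Net over both steps: W = -17700 J, Q = -23200 J, ΔU = -5490 J.

-17700 J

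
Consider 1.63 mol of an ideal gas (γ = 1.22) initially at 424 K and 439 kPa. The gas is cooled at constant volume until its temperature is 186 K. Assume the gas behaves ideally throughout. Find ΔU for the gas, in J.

-14700 J

V₁ = nRT₁/P₁ = 1.63×8.314×424/439 = 13.1 L.
Isochoric: V stays 13.1 L; P/T = const ⇒ T₂ = 186 K, P₂ = 193 kPa.
For an ideal gas ΔU = nCvΔT with Cv = R/(γ−1) = 37.8 J/(mol·K).
ΔU = 1.63×37.8×(186−424) = -14700 J.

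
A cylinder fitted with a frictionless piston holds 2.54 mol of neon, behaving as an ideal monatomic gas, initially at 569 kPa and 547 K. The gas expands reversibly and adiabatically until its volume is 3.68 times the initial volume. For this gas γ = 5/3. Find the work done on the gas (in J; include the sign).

-10100 J

V₁ = nRT₁/P₁ = 2.54×8.314×547/569 = 20.3 L.
Adiabatic: TV^(γ−1) = const ⇒ T₂ = 547×(0.272)^0.667 = 229 K; PV^γ = const ⇒ P₂ = 64.9 kPa.
ΔU = nCvΔT = 2.54×12.5×(229−547) = -10100 J.
Q = 0 for an adiabatic process, so W = −ΔU = 10100 J.
Work done on the gas = −W_by = -10100 J.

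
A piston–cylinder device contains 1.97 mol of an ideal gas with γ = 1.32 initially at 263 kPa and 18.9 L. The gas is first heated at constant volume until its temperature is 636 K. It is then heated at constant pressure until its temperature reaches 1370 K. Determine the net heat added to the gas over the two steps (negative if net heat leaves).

66600 J

T₁ = P₁V₁/(nR) = 263×18.9/(1.97×8.314) = 303 K.
Step 1 — Isochoric: V stays 18.9 L; P/T = const ⇒ T₂ = 636 K, P₂ = 551 kPa.
W = 0 (no volume change).
ΔU = nCvΔT = 1.97×26.0×(636−303) = 17000 J.
Q = ΔU = 17000 J.
State after step 1: P = 551 kPa, V = 18.9 L, T = 636 K.
Step 2 — Isobaric: P stays 551 kPa; V/T = const ⇒ T₂ = 1370 K, V₂ = 40.7 L.
W = PΔV = 551×(40.7−18.9) kPa·L = 12000 J.
ΔU = nCvΔT = 1.97×26.0×(1370−636) = 37600 J.
Q = ΔU + W = nCpΔT = 49600 J.
Net over both steps: W = 12000 J, Q = 66600 J, ΔU = 54600 J.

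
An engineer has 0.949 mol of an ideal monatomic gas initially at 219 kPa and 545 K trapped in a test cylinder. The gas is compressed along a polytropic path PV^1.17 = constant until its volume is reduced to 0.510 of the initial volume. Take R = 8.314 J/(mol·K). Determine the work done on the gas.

3070 J

V₁ = nRT₁/P₁ = 0.949×8.314×545/219 = 19.6 L.
Polytropic n=1.17: T₂ = T₁(V₁/V₂)^(n−1) = 545×(1.96)^0.17 = 611 K; P₂ = P₁(V₁/V₂)^n = 481 kPa.
W = (P₁V₁−P₂V₂)/(n−1) = (219×19.6−481×10.0)/0.17 = -3070 J.
Work done on the gas = −W_by = 3070 J.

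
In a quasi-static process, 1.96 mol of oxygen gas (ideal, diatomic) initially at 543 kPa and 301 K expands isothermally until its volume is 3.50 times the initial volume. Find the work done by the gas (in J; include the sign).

6140 J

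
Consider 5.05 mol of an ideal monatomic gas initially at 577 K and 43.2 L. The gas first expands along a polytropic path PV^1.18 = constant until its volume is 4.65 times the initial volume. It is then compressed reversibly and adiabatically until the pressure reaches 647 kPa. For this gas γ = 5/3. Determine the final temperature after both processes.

957 K

P₁ = nRT₁/V₁ = 5.05×8.314×577/43.2 = 561 kPa.
Step 1 — Polytropic n=1.18: T₂ = T₁(V₁/V₂)^(n−1) = 577×(0.215)^0.18 = 438 K; P₂ = P₁(V₁/V₂)^n = 91.5 kPa.
W = (P₁V₁−P₂V₂)/(n−1) = (561×43.2−91.5×201)/0.18 = 32500 J.
ΔU = nCvΔT = 5.05×12.5×(438−577) = -8780 J.
Q = ΔU + W = 23700 J.
State after step 1: P = 91.5 kPa, V = 201 L, T = 438 K.
Step 2 — Adiabatic: T₂/T₁ = (P₂/P₁)^((γ−1)/γ) ⇒ T₂ = 438×(7.07)^0.400 = 957 K; V₂ = 62.1 L.
ΔU = nCvΔT = 5.05×12.5×(957−438) = 32700 J.
Q = 0 for an adiabatic process, so W = −ΔU = -32700 J.
Net over both steps: W = -189 J, Q = 23700 J, ΔU = 23900 J.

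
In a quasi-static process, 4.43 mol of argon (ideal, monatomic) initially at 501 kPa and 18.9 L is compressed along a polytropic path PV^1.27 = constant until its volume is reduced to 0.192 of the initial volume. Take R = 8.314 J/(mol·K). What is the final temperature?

T₁ = P₁V₁/(nR) = 501×18.9/(4.43×8.314) = 257 K.
Polytropic n=1.27: T₂ = T₁(V₁/V₂)^(n−1) = 257×(5.21)^0.27 = 401 K; P₂ = P₁(V₁/V₂)^n = 4070 kPa.

401 K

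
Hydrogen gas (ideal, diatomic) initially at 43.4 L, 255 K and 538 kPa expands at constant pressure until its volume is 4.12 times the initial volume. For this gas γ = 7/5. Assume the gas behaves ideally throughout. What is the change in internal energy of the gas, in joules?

182000 J

n = P₁V₁/(RT₁) = 538×43.4/(8.314×255) = 11.0 mol.
Isobaric: P stays 538 kPa; V/T = const ⇒ T₂ = 1050 K, V₂ = 179 L.
For an ideal gas ΔU = nCvΔT with Cv = (5/2)R = 20.8 J/(mol·K).
ΔU = 11.0×20.8×(1050−255) = 182000 J.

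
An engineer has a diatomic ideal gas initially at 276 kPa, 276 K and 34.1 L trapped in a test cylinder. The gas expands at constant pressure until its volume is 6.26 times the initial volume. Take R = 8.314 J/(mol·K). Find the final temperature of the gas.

1730 K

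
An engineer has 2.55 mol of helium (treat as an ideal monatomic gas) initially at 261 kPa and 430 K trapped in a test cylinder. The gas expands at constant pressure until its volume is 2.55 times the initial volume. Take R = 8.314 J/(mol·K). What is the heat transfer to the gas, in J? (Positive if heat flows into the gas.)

35300 J

V₁ = nRT₁/P₁ = 2.55×8.314×430/261 = 34.9 L.
Isobaric: P stays 261 kPa; V/T = const ⇒ T₂ = 1100 K, V₂ = 89.1 L.
W = PΔV = 261×(89.1−34.9) kPa·L = 14100 J.
ΔU = nCvΔT = 2.55×12.5×(1100−430) = 21200 J.
Q = ΔU + W = nCpΔT = 35300 J.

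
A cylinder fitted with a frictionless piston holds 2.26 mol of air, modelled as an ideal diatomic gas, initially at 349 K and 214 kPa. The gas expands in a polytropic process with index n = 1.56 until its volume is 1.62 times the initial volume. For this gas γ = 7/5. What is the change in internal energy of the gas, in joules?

-3880 J

V₁ = nRT₁/P₁ = 2.26×8.314×349/214 = 30.6 L.
Polytropic n=1.56: T₂ = T₁(V₁/V₂)^(n−1) = 349×(0.617)^0.56 = 266 K; P₂ = P₁(V₁/V₂)^n = 101 kPa.
For an ideal gas ΔU = nCvΔT with Cv = (5/2)R = 20.8 J/(mol·K).
ΔU = 2.26×20.8×(266−349) = -3880 J.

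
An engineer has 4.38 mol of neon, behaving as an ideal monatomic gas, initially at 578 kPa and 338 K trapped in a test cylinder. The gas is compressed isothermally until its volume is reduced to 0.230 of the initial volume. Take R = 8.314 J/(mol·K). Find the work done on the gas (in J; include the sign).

18100 J

V₁ = nRT₁/P₁ = 4.38×8.314×338/578 = 21.3 L.
Isothermal: T stays 338 K; PV = const ⇒ V₂ = 4.90 L, P₂ = 2510 kPa.
W = nRT ln(V₂/V₁) = 4.38×8.314×338×ln(0.230) = -18100 J.
Work done on the gas = −W_by = 18100 J.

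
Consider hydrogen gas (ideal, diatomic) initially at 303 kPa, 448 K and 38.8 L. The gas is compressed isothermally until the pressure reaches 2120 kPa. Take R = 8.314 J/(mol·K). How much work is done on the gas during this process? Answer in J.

22900 J

n = P₁V₁/(RT₁) = 303×38.8/(8.314×448) = 3.16 mol.
Isothermal: T stays 448 K; PV = const ⇒ V₂ = 5.55 L, P₂ = 2120 kPa.
W = nRT ln(V₂/V₁) = 3.16×8.314×448×ln(0.143) = -22900 J.
Work done on the gas = −W_by = 22900 J.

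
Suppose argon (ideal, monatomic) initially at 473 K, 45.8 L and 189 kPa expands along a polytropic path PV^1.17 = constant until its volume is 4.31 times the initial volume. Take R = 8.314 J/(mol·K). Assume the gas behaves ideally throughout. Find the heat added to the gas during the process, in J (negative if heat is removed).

8340 J

n = P₁V₁/(RT₁) = 189×45.8/(8.314×473) = 2.20 mol.
Polytropic n=1.17: T₂ = T₁(V₁/V₂)^(n−1) = 473×(0.232)^0.17 = 369 K; P₂ = P₁(V₁/V₂)^n = 34.2 kPa.
W = (P₁V₁−P₂V₂)/(n−1) = (189×45.8−34.2×197)/0.17 = 11200 J.
ΔU = nCvΔT = 2.20×12.5×(369−473) = -2860 J.
Q = ΔU + W = 8340 J.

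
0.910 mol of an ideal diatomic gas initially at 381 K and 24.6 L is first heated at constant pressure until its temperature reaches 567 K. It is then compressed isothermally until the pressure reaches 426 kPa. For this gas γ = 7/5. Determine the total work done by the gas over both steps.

-4130 J

P₁ = nRT₁/V₁ = 0.910×8.314×381/24.6 = 117 kPa.
Step 1 — Isobaric: P stays 117 kPa; V/T = const ⇒ T₂ = 567 K, V₂ = 36.6 L.
W = PΔV = 117×(36.6−24.6) kPa·L = 1410 J.
ΔU = nCvΔT = 0.910×20.8×(567−381) = 3520 J.
Q = ΔU + W = nCpΔT = 4930 J.
State after step 1: P = 117 kPa, V = 36.6 L, T = 567 K.
Step 2 — Isothermal: T stays 567 K; PV = const ⇒ V₂ = 10.1 L, P₂ = 426 kPa.
ΔU = 0 (ideal gas, T constant).
W = nRT ln(V₂/V₁) = 0.910×8.314×567×ln(0.275) = -5540 J.
Q = ΔU + W = -5540 J.
Net over both steps: W = -4130 J, Q = -612 J, ΔU = 3520 J.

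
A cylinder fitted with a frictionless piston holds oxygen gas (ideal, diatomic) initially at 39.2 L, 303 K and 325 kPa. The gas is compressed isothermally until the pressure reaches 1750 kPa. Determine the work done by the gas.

n = P₁V₁/(RT₁) = 325×39.2/(8.314×303) = 5.06 mol.
Isothermal: T stays 303 K; PV = const ⇒ V₂ = 7.28 L, P₂ = 1750 kPa.
W = nRT ln(V₂/V₁) = 5.06×8.314×303×ln(0.186) = -21400 J.

-21400 J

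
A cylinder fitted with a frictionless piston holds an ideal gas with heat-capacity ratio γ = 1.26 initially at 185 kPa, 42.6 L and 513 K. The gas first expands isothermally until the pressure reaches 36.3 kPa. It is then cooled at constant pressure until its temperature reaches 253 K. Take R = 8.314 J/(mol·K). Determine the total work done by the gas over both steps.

8840 J

n = P₁V₁/(RT₁) = 185×42.6/(8.314×513) = 1.85 mol.
Step 1 — Isothermal: T stays 513 K; PV = const ⇒ V₂ = 217 L, P₂ = 36.3 kPa.
ΔU = 0 (ideal gas, T constant).
W = nRT ln(V₂/V₁) = 1.85×8.314×513×ln(5.10) = 12800 J.
Q = ΔU + W = 12800 J.
State after step 1: P = 36.3 kPa, V = 217 L, T = 513 K.
Step 2 — Isobaric: P stays 36.3 kPa; V/T = const ⇒ T₂ = 253 K, V₂ = 107 L.
W = PΔV = 36.3×(107−217) kPa·L = -3990 J.
ΔU = nCvΔT = 1.85×32.0×(253−513) = -15400 J.
Q = ΔU + W = nCpΔT = -19400 J.
Net over both steps: W = 8840 J, Q = -6520 J, ΔU = -15400 J.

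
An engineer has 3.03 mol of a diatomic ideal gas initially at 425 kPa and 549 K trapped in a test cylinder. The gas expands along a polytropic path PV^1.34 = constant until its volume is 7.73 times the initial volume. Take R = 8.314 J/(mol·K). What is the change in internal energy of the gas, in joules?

-17300 J

V₁ = nRT₁/P₁ = 3.03×8.314×549/425 = 32.5 L.
Polytropic n=1.34: T₂ = T₁(V₁/V₂)^(n−1) = 549×(0.129)^0.34 = 274 K; P₂ = P₁(V₁/V₂)^n = 27.4 kPa.
For an ideal gas ΔU = nCvΔT with Cv = (5/2)R = 20.8 J/(mol·K).
ΔU = 3.03×20.8×(274−549) = -17300 J.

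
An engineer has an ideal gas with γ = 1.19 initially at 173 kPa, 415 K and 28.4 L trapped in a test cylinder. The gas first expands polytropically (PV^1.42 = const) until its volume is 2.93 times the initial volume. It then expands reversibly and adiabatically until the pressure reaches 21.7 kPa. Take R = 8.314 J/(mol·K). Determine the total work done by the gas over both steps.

5630 J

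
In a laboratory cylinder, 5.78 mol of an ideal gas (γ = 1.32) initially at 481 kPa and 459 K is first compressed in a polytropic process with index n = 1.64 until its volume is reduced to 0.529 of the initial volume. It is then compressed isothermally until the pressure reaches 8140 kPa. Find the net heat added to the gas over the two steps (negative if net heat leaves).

-41800 J

V₁ = nRT₁/P₁ = 5.78×8.314×459/481 = 45.9 L.
Step 1 — Polytropic n=1.64: T₂ = T₁(V₁/V₂)^(n−1) = 459×(1.89)^0.64 = 690 K; P₂ = P₁(V₁/V₂)^n = 1370 kPa.
W = (P₁V₁−P₂V₂)/(n−1) = (481×45.9−1370×24.3)/0.64 = -17300 J.
ΔU = nCvΔT = 5.78×26.0×(690−459) = 34700 J.
Q = ΔU + W = 17300 J.
State after step 1: P = 1370 kPa, V = 24.3 L, T = 690 K.
Step 2 — Isothermal: T stays 690 K; PV = const ⇒ V₂ = 4.07 L, P₂ = 8140 kPa.
ΔU = 0 (ideal gas, T constant).
W = nRT ln(V₂/V₁) = 5.78×8.314×690×ln(0.168) = -59200 J.
Q = ΔU + W = -59200 J.
Net over both steps: W = -76500 J, Q = -41800 J, ΔU = 34700 J.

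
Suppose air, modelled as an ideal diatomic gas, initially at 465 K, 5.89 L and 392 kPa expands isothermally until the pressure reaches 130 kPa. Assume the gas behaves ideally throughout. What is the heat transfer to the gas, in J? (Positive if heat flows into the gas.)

n = P₁V₁/(RT₁) = 392×5.89/(8.314×465) = 0.597 mol.
Isothermal: T stays 465 K; PV = const ⇒ V₂ = 17.8 L, P₂ = 130 kPa.
ΔU = 0 (ideal gas, T constant).
W = nRT ln(V₂/V₁) = 0.597×8.314×465×ln(3.02) = 2550 J.
Q = ΔU + W = 2550 J.

2550 J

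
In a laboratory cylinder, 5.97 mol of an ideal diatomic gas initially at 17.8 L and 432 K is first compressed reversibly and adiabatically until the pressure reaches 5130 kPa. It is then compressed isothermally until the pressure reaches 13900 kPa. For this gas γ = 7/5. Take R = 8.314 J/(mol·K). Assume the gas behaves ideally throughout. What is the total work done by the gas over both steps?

P₁ = nRT₁/V₁ = 5.97×8.314×432/17.8 = 1200 kPa.
Step 1 — Adiabatic: T₂/T₁ = (P₂/P₁)^((γ−1)/γ) ⇒ T₂ = 432×(4.26)^0.286 = 654 K; V₂ = 6.32 L.
ΔU = nCvΔT = 5.97×20.8×(654−432) = 27500 J.
Q = 0 for an adiabatic process, so W = −ΔU = -27500 J.
State after step 1: P = 5130 kPa, V = 6.32 L, T = 654 K.
Step 2 — Isothermal: T stays 654 K; PV = const ⇒ V₂ = 2.33 L, P₂ = 13900 kPa.
ΔU = 0 (ideal gas, T constant).
W = nRT ln(V₂/V₁) = 5.97×8.314×654×ln(0.369) = -32300 J.
Q = ΔU + W = -32300 J.
Net over both steps: W = -59800 J, Q = -32300 J, ΔU = 27500 J.

-59800 J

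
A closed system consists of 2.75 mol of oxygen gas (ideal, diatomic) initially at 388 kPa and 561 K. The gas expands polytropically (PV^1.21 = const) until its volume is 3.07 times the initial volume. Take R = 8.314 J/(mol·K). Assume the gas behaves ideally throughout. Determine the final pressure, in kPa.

99.9 kPa

V₁ = nRT₁/P₁ = 2.75×8.314×561/388 = 33.1 L.
Polytropic n=1.21: T₂ = T₁(V₁/V₂)^(n−1) = 561×(0.326)^0.21 = 443 K; P₂ = P₁(V₁/V₂)^n = 99.9 kPa.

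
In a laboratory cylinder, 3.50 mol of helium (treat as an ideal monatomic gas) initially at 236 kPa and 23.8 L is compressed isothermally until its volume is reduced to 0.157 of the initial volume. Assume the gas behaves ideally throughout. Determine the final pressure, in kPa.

1500 kPa

T₁ = P₁V₁/(nR) = 236×23.8/(3.50×8.314) = 193 K.
Isothermal: T stays 193 K; PV = const ⇒ V₂ = 3.74 L, P₂ = 1500 kPa.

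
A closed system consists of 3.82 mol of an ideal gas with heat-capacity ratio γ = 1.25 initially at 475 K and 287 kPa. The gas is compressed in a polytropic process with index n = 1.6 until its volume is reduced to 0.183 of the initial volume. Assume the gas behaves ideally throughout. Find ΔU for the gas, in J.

V₁ = nRT₁/P₁ = 3.82×8.314×475/287 = 52.6 L.
Polytropic n=1.6: T₂ = T₁(V₁/V₂)^(n−1) = 475×(5.46)^0.60 = 1320 K; P₂ = P₁(V₁/V₂)^n = 4340 kPa.
For an ideal gas ΔU = nCvΔT with Cv = R/(γ−1) = 33.3 J/(mol·K).
ΔU = 3.82×33.3×(1320−475) = 107000 J.

107000 J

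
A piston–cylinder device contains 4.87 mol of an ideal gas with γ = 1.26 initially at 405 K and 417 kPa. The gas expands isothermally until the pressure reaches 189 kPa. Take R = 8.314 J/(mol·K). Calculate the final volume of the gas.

86.8 L

V₁ = nRT₁/P₁ = 4.87×8.314×405/417 = 39.3 L.
Isothermal: T stays 405 K; PV = const ⇒ V₂ = 86.8 L, P₂ = 189 kPa.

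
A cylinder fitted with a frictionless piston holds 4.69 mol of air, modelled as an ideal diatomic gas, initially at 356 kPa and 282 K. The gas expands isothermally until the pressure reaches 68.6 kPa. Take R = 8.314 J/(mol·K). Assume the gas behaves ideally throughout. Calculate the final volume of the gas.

V₁ = nRT₁/P₁ = 4.69×8.314×282/356 = 30.9 L.
Isothermal: T stays 282 K; PV = const ⇒ V₂ = 160 L, P₂ = 68.6 kPa.

160 L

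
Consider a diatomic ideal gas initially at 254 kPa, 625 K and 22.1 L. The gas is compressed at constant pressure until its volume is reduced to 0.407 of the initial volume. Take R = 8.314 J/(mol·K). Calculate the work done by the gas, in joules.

-3330 J

n = P₁V₁/(RT₁) = 254×22.1/(8.314×625) = 1.08 mol.
Isobaric: P stays 254 kPa; V/T = const ⇒ T₂ = 254 K, V₂ = 8.99 L.
W = PΔV = 254×(8.99−22.1) kPa·L = -3330 J.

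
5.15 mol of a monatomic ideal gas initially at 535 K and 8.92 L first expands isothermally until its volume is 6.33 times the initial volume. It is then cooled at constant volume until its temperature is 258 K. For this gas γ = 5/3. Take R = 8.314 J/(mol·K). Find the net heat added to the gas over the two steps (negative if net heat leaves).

P₁ = nRT₁/V₁ = 5.15×8.314×535/8.92 = 2570 kPa.
Step 1 — Isothermal: T stays 535 K; PV = const ⇒ V₂ = 56.5 L, P₂ = 406 kPa.
ΔU = 0 (ideal gas, T constant).
W = nRT ln(V₂/V₁) = 5.15×8.314×535×ln(6.33) = 42300 J.
Q = ΔU + W = 42300 J.
State after step 1: P = 406 kPa, V = 56.5 L, T = 535 K.
Step 2 — Isochoric: V stays 56.5 L; P/T = const ⇒ T₂ = 258 K, P₂ = 196 kPa.
W = 0 (no volume change).
ΔU = nCvΔT = 5.15×12.5×(258−535) = -17800 J.
Q = ΔU = -17800 J.
Net over both steps: W = 42300 J, Q = 24500 J, ΔU = -17800 J.

24500 J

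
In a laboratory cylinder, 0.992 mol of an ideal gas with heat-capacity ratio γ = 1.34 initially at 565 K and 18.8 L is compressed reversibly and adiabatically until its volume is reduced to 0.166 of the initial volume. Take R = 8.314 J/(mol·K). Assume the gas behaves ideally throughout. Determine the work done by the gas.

-11500 J

P₁ = nRT₁/V₁ = 0.992×8.314×565/18.8 = 248 kPa.
Adiabatic: TV^(γ−1) = const ⇒ T₂ = 565×(6.02)^0.340 = 1040 K; PV^γ = const ⇒ P₂ = 2750 kPa.
ΔU = nCvΔT = 0.992×24.5×(1040−565) = 11500 J.
Q = 0 for an adiabatic process, so W = −ΔU = -11500 J.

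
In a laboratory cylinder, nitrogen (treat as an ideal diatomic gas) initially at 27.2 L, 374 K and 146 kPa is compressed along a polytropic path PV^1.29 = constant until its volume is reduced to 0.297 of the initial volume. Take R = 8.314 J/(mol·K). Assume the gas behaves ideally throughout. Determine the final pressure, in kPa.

699 kPa

Polytropic n=1.29: T₂ = T₁(V₁/V₂)^(n−1) = 374×(3.37)^0.29 = 532 K; P₂ = P₁(V₁/V₂)^n = 699 kPa.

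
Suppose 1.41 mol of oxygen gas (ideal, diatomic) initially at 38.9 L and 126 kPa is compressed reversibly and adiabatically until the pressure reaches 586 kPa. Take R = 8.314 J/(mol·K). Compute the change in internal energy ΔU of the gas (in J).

6760 J

T₁ = P₁V₁/(nR) = 126×38.9/(1.41×8.314) = 418 K.
Adiabatic: T₂/T₁ = (P₂/P₁)^((γ−1)/γ) ⇒ T₂ = 418×(4.65)^0.286 = 649 K; V₂ = 13.0 L.
For an ideal gas ΔU = nCvΔT with Cv = (5/2)R = 20.8 J/(mol·K).
ΔU = 1.41×20.8×(649−418) = 6760 J.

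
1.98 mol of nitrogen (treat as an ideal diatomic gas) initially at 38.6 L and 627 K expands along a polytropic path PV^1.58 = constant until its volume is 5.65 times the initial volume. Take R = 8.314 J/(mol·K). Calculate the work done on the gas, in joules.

-11300 J

P₁ = nRT₁/V₁ = 1.98×8.314×627/38.6 = 267 kPa.
Polytropic n=1.58: T₂ = T₁(V₁/V₂)^(n−1) = 627×(0.177)^0.58 = 230 K; P₂ = P₁(V₁/V₂)^n = 17.3 kPa.
W = (P₁V₁−P₂V₂)/(n−1) = (267×38.6−17.3×218)/0.58 = 11300 J.
Work done on the gas = −W_by = -11300 J.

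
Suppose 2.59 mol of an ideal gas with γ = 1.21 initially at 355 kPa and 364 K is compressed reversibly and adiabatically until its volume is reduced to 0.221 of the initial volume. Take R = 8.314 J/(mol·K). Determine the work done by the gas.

V₁ = nRT₁/P₁ = 2.59×8.314×364/355 = 22.1 L.
Adiabatic: TV^(γ−1) = const ⇒ T₂ = 364×(4.52)^0.210 = 500 K; PV^γ = const ⇒ P₂ = 2210 kPa.
ΔU = nCvΔT = 2.59×39.6×(500−364) = 13900 J.
Q = 0 for an adiabatic process, so W = −ΔU = -13900 J.

-13900 J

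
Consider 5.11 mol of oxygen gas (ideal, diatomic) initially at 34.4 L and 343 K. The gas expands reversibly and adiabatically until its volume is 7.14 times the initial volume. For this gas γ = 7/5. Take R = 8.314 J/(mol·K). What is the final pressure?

27.0 kPa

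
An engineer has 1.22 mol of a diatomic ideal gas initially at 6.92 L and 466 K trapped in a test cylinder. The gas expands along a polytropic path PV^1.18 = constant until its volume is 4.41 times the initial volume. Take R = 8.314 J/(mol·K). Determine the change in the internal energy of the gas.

P₁ = nRT₁/V₁ = 1.22×8.314×466/6.92 = 683 kPa.
Polytropic n=1.18: T₂ = T₁(V₁/V₂)^(n−1) = 466×(0.227)^0.18 = 357 K; P₂ = P₁(V₁/V₂)^n = 119 kPa.
For an ideal gas ΔU = nCvΔT with Cv = (5/2)R = 20.8 J/(mol·K).
ΔU = 1.22×20.8×(357−466) = -2770 J.

-2770 J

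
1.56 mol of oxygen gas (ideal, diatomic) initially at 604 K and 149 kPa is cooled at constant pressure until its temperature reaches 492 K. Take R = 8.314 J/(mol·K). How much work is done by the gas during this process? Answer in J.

-1450 J

V₁ = nRT₁/P₁ = 1.56×8.314×604/149 = 52.6 L.
Isobaric: P stays 149 kPa; V/T = const ⇒ T₂ = 492 K, V₂ = 42.8 L.
W = PΔV = 149×(42.8−52.6) kPa·L = -1450 J.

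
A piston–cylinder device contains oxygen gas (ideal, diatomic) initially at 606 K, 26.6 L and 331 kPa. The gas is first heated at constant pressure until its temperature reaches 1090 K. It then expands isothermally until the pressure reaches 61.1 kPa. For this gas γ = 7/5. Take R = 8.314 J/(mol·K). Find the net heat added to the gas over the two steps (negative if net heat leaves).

n = P₁V₁/(RT₁) = 331×26.6/(8.314×606) = 1.75 mol.
Step 1 — Isobaric: P stays 331 kPa; V/T = const ⇒ T₂ = 1090 K, V₂ = 47.8 L.
W = PΔV = 331×(47.8−26.6) kPa·L = 7030 J.
ΔU = nCvΔT = 1.75×20.8×(1090−606) = 17600 J.
Q = ΔU + W = nCpΔT = 24600 J.
State after step 1: P = 331 kPa, V = 47.8 L, T = 1090 K.
Step 2 — Isothermal: T stays 1090 K; PV = const ⇒ V₂ = 259 L, P₂ = 61.1 kPa.
ΔU = 0 (ideal gas, T constant).
W = nRT ln(V₂/V₁) = 1.75×8.314×1090×ln(5.42) = 26800 J.
Q = ΔU + W = 26800 J.
Net over both steps: W = 33800 J, Q = 51400 J, ΔU = 17600 J.

51400 J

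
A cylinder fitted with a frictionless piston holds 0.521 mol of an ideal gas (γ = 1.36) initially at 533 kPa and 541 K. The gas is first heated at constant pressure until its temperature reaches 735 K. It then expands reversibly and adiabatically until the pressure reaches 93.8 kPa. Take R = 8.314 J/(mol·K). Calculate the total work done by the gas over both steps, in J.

V₁ = nRT₁/P₁ = 0.521×8.314×541/533 = 4.40 L.
Step 1 — Isobaric: P stays 533 kPa; V/T = const ⇒ T₂ = 735 K, V₂ = 5.97 L.
W = PΔV = 533×(5.97−4.40) kPa·L = 840 J.
ΔU = nCvΔT = 0.521×23.1×(735−541) = 2330 J.
Q = ΔU + W = nCpΔT = 3170 J.
State after step 1: P = 533 kPa, V = 5.97 L, T = 735 K.
Step 2 — Adiabatic: T₂/T₁ = (P₂/P₁)^((γ−1)/γ) ⇒ T₂ = 735×(0.176)^0.265 = 464 K; V₂ = 21.4 L.
ΔU = nCvΔT = 0.521×23.1×(464−735) = -3260 J.
Q = 0 for an adiabatic process, so W = −ΔU = 3260 J.
Net over both steps: W = 4100 J, Q = 3170 J, ΔU = -926 J.

4100 J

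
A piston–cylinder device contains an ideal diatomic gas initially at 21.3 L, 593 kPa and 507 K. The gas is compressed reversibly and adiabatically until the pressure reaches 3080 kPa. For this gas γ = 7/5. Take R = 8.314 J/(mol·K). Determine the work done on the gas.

n = P₁V₁/(RT₁) = 593×21.3/(8.314×507) = 3.00 mol.
Adiabatic: T₂/T₁ = (P₂/P₁)^((γ−1)/γ) ⇒ T₂ = 507×(5.19)^0.286 = 812 K; V₂ = 6.57 L.
ΔU = nCvΔT = 3.00×20.8×(812−507) = 19000 J.
Q = 0 for an adiabatic process, so W = −ΔU = -19000 J.
Work done on the gas = −W_by = 19000 J.

19000 J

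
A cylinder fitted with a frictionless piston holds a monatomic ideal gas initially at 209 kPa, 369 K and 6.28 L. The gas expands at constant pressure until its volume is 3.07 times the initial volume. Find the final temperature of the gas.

1130 K

Isobaric: P stays 209 kPa; V/T = const ⇒ T₂ = 1130 K, V₂ = 19.3 L.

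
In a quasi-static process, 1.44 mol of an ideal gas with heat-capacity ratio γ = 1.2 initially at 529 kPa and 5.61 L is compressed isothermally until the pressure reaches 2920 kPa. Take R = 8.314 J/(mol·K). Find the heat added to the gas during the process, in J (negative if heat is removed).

-5070 J

T₁ = P₁V₁/(nR) = 529×5.61/(1.44×8.314) = 248 K.
Isothermal: T stays 248 K; PV = const ⇒ V₂ = 1.02 L, P₂ = 2920 kPa.
ΔU = 0 (ideal gas, T constant).
W = nRT ln(V₂/V₁) = 1.44×8.314×248×ln(0.181) = -5070 J.
Q = ΔU + W = -5070 J.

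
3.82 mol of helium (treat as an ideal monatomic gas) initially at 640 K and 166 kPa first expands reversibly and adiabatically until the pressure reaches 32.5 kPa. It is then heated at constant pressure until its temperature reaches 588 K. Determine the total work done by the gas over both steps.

V₁ = nRT₁/P₁ = 3.82×8.314×640/166 = 122 L.
Step 1 — Adiabatic: T₂/T₁ = (P₂/P₁)^((γ−1)/γ) ⇒ T₂ = 640×(0.196)^0.400 = 333 K; V₂ = 326 L.
ΔU = nCvΔT = 3.82×12.5×(333−640) = -14600 J.
Q = 0 for an adiabatic process, so W = −ΔU = 14600 J.
State after step 1: P = 32.5 kPa, V = 326 L, T = 333 K.
Step 2 — Isobaric: P stays 32.5 kPa; V/T = const ⇒ T₂ = 588 K, V₂ = 575 L.
W = PΔV = 32.5×(575−326) kPa·L = 8090 J.
ΔU = nCvΔT = 3.82×12.5×(588−333) = 12100 J.
Q = ΔU + W = nCpΔT = 20200 J.
Net over both steps: W = 22700 J, Q = 20200 J, ΔU = -2480 J.

22700 J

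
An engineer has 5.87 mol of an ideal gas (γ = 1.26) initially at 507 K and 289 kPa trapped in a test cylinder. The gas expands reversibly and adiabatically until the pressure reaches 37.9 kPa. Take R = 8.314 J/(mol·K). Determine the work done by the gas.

32600 J

V₁ = nRT₁/P₁ = 5.87×8.314×507/289 = 85.6 L.
Adiabatic: T₂/T₁ = (P₂/P₁)^((γ−1)/γ) ⇒ T₂ = 507×(0.131)^0.206 = 333 K; V₂ = 429 L.
ΔU = nCvΔT = 5.87×32.0×(333−507) = -32600 J.
Q = 0 for an adiabatic process, so W = −ΔU = 32600 J.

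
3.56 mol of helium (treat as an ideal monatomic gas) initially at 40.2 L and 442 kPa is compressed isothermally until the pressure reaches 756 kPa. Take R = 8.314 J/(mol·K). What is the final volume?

T₁ = P₁V₁/(nR) = 442×40.2/(3.56×8.314) = 600 K.
Isothermal: T stays 600 K; PV = const ⇒ V₂ = 23.5 L, P₂ = 756 kPa.

23.5 L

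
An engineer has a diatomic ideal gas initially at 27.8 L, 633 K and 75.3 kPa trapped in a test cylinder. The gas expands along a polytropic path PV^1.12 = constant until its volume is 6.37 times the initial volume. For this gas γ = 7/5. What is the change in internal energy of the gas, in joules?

n = P₁V₁/(RT₁) = 75.3×27.8/(8.314×633) = 0.398 mol.
Polytropic n=1.12: T₂ = T₁(V₁/V₂)^(n−1) = 633×(0.157)^0.12 = 507 K; P₂ = P₁(V₁/V₂)^n = 9.47 kPa.
For an ideal gas ΔU = nCvΔT with Cv = (5/2)R = 20.8 J/(mol·K).
ΔU = 0.398×20.8×(507−633) = -1040 J.

-1040 J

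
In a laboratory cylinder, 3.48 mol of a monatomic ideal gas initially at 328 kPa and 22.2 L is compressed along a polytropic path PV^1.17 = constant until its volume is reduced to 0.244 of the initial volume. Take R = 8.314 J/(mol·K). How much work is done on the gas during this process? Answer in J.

T₁ = P₁V₁/(nR) = 328×22.2/(3.48×8.314) = 252 K.
Polytropic n=1.17: T₂ = T₁(V₁/V₂)^(n−1) = 252×(4.10)^0.17 = 320 K; P₂ = P₁(V₁/V₂)^n = 1710 kPa.
W = (P₁V₁−P₂V₂)/(n−1) = (328×22.2−1710×5.42)/0.17 = -11600 J.
Work done on the gas = −W_by = 11600 J.

11600 J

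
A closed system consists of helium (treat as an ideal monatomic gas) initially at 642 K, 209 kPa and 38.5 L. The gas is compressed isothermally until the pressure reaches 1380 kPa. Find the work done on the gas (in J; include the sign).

15200 J

n = P₁V₁/(RT₁) = 209×38.5/(8.314×642) = 1.51 mol.
Isothermal: T stays 642 K; PV = const ⇒ V₂ = 5.83 L, P₂ = 1380 kPa.
W = nRT ln(V₂/V₁) = 1.51×8.314×642×ln(0.151) = -15200 J.
Work done on the gas = −W_by = 15200 J.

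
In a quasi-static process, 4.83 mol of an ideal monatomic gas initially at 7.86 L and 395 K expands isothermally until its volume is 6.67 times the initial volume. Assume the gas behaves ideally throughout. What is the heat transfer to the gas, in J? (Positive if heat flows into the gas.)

P₁ = nRT₁/V₁ = 4.83×8.314×395/7.86 = 2020 kPa.
Isothermal: T stays 395 K; PV = const ⇒ V₂ = 52.4 L, P₂ = 303 kPa.
ΔU = 0 (ideal gas, T constant).
W = nRT ln(V₂/V₁) = 4.83×8.314×395×ln(6.67) = 30100 J.
Q = ΔU + W = 30100 J.

30100 J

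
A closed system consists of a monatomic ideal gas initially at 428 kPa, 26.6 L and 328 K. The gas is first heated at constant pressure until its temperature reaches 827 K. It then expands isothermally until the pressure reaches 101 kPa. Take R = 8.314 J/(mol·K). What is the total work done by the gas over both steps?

n = P₁V₁/(RT₁) = 428×26.6/(8.314×328) = 4.17 mol.
Step 1 — Isobaric: P stays 428 kPa; V/T = const ⇒ T₂ = 827 K, V₂ = 67.1 L.
W = PΔV = 428×(67.1−26.6) kPa·L = 17300 J.
ΔU = nCvΔT = 4.17×12.5×(827−328) = 26000 J.
Q = ΔU + W = nCpΔT = 43300 J.
State after step 1: P = 428 kPa, V = 67.1 L, T = 827 K.
Step 2 — Isothermal: T stays 827 K; PV = const ⇒ V₂ = 284 L, P₂ = 101 kPa.
ΔU = 0 (ideal gas, T constant).
W = nRT ln(V₂/V₁) = 4.17×8.314×827×ln(4.24) = 41500 J.
Q = ΔU + W = 41500 J.
Net over both steps: W = 58800 J, Q = 84800 J, ΔU = 26000 J.

58800 J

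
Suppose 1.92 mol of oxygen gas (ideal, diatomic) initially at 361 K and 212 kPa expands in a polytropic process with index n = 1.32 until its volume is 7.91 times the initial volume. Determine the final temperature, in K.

186 K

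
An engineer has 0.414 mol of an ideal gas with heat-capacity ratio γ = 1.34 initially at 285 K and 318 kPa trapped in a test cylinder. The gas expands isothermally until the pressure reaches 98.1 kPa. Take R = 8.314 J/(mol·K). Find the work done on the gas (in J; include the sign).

V₁ = nRT₁/P₁ = 0.414×8.314×285/318 = 3.08 L.
Isothermal: T stays 285 K; PV = const ⇒ V₂ = 10.0 L, P₂ = 98.1 kPa.
W = nRT ln(V₂/V₁) = 0.414×8.314×285×ln(3.24) = 1150 J.
Work done on the gas = −W_by = -1150 J.

-1150 J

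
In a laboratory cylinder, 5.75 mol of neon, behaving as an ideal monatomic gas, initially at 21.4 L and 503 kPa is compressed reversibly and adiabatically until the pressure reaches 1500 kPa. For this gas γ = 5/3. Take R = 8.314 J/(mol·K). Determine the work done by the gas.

-8850 J

T₁ = P₁V₁/(nR) = 503×21.4/(5.75×8.314) = 225 K.
Adiabatic: T₂/T₁ = (P₂/P₁)^((γ−1)/γ) ⇒ T₂ = 225×(2.98)^0.400 = 349 K; V₂ = 11.1 L.
ΔU = nCvΔT = 5.75×12.5×(349−225) = 8850 J.
Q = 0 for an adiabatic process, so W = −ΔU = -8850 J.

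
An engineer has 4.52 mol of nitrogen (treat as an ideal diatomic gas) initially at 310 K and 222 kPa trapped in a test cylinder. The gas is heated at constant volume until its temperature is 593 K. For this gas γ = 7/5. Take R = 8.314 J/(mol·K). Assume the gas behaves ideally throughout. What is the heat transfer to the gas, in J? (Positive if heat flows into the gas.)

26600 J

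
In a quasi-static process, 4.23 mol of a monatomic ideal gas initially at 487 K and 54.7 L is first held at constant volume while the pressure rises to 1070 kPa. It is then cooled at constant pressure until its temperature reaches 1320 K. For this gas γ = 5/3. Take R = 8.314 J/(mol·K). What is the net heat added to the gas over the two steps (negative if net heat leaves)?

31800 J

P₁ = nRT₁/V₁ = 4.23×8.314×487/54.7 = 313 kPa.
Step 1 — Isochoric: V stays 54.7 L; P/T = const ⇒ T₂ = 1660 K, P₂ = 1070 kPa.
W = 0 (no volume change).
ΔU = nCvΔT = 4.23×12.5×(1660−487) = 62100 J.
Q = ΔU = 62100 J.
State after step 1: P = 1070 kPa, V = 54.7 L, T = 1660 K.
Step 2 — Isobaric: P stays 1070 kPa; V/T = const ⇒ T₂ = 1320 K, V₂ = 43.4 L.
W = PΔV = 1070×(43.4−54.7) kPa·L = -12100 J.
ΔU = nCvΔT = 4.23×12.5×(1320−1660) = -18200 J.
Q = ΔU + W = nCpΔT = -30300 J.
Net over both steps: W = -12100 J, Q = 31800 J, ΔU = 43900 J.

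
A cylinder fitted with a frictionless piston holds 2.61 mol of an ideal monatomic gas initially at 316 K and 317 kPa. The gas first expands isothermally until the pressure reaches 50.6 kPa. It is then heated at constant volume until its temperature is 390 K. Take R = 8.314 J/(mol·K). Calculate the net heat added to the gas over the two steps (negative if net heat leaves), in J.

15000 J

V₁ = nRT₁/P₁ = 2.61×8.314×316/317 = 21.6 L.
Step 1 — Isothermal: T stays 316 K; PV = const ⇒ V₂ = 136 L, P₂ = 50.6 kPa.
ΔU = 0 (ideal gas, T constant).
W = nRT ln(V₂/V₁) = 2.61×8.314×316×ln(6.26) = 12600 J.
Q = ΔU + W = 12600 J.
State after step 1: P = 50.6 kPa, V = 136 L, T = 316 K.
Step 2 — Isochoric: V stays 136 L; P/T = const ⇒ T₂ = 390 K, P₂ = 62.4 kPa.
W = 0 (no volume change).
ΔU = nCvΔT = 2.61×12.5×(390−316) = 2410 J.
Q = ΔU = 2410 J.
Net over both steps: W = 12600 J, Q = 15000 J, ΔU = 2410 J.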